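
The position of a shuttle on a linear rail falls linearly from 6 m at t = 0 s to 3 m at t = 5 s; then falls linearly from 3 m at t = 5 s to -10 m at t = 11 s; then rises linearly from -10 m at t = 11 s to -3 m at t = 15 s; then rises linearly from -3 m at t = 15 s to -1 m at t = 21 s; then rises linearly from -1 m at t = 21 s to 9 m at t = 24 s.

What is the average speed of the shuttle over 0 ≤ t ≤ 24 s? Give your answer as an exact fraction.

35/24 m/s

Average speed = (total path length)/(elapsed time); on a piecewise-linear x-t graph the path length is Σ|Δx|.
0–5 s: |Δx| = |3 − 6| = 3 m
5–11 s: |Δx| = |-10 − 3| = 13 m
11–15 s: |Δx| = |-3 − -10| = 7 m
15–21 s: |Δx| = |-1 − -3| = 2 m
21–24 s: |Δx| = |9 − -1| = 10 m
Total path = 35 m; average speed = 35/24 = 35/24 m/s.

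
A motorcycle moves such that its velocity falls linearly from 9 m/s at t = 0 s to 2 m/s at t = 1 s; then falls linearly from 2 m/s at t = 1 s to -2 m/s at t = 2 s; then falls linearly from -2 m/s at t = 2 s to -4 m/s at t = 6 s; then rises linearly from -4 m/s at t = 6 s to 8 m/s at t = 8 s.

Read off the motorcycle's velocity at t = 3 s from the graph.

On 2–6 s the graph is linear from -2 to -4 m/s: v(3) = -2 + (-4 − -2)·(3 − 2)/(6 − 2) = -2.5 m/s.

-2.5 m/s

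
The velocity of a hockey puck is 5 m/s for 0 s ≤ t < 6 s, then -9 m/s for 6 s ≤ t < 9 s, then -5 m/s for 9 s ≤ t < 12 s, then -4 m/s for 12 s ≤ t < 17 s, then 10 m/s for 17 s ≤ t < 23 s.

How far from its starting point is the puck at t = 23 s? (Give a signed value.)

28 m

Displacement is the signed area under the v-t curve.
0–6 s: 5 × 6 = 30 m
6–9 s: -9 × 3 = -27 m
9–12 s: -5 × 3 = -15 m
12–17 s: -4 × 5 = -20 m
17–23 s: 10 × 6 = 60 m
Net displacement = 28 m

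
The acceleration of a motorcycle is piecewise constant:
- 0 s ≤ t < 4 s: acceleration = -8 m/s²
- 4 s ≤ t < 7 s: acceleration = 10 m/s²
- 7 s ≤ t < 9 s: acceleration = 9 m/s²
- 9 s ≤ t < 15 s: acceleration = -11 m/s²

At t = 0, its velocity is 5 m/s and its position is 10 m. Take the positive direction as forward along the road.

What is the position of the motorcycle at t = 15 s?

On each constant-a segment, Δv = aΔt and Δx = v₀Δt + ½aΔt²; chain segment to segment.
0–4 s: v starts 5 m/s; Δx = 5·4 + ½·-8·4² = -44 m; v ends -27 m/s.
4–7 s: v starts -27 m/s; Δx = -27·3 + ½·10·3² = -36 m; v ends 3 m/s.
7–9 s: v starts 3 m/s; Δx = 3·2 + ½·9·2² = 24 m; v ends 21 m/s.
9–15 s: v starts 21 m/s; Δx = 21·6 + ½·-11·6² = -72 m; v ends -45 m/s.
x(15) = 10 + Σ Δx = -118 m.

-118 m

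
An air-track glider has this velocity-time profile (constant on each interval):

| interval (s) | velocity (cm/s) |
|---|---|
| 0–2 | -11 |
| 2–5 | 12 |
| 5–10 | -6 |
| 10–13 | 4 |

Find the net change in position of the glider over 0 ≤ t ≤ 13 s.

Net displacement equals the area under the velocity-time graph (areas below the axis count negative).
0–2 s: -11 × 2 = -22 cm
2–5 s: 12 × 3 = 36 cm
5–10 s: -6 × 5 = -30 cm
10–13 s: 4 × 3 = 12 cm
Net displacement = -4 cm

-4 cm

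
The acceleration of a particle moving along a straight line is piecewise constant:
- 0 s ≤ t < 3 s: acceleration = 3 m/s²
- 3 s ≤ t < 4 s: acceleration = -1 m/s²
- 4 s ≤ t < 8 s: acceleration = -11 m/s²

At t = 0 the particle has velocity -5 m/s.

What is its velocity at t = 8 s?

-41 m/s

Δv equals the area under the a-t graph; then v = v₀ + Δv.
0–3 s: 3 × 3 = 9 m/s
3–4 s: -1 × 1 = -1 m/s
4–8 s: -11 × 4 = -44 m/s
Δv = -36 m/s, so v(8) = -5 + (-36) = -41 m/s.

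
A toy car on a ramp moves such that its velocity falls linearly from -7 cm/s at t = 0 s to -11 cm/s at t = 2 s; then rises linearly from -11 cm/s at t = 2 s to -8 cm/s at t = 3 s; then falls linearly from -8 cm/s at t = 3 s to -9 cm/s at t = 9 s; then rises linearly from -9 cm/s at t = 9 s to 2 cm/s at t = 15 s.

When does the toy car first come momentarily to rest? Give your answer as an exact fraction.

v changes sign on 9–15 s (from -9 to 2); the graph is linear there, so v = 0 at t = 9 + (9)·(15 − 9)/(2 − -9) = 153/11 s.

t = 153/11 s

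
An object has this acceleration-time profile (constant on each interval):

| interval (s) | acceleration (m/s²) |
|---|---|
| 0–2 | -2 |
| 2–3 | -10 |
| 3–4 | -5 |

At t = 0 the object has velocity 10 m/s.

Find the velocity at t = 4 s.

Δv equals the area under the a-t graph; then v = v₀ + Δv.
0–2 s: -2 × 2 = -4 m/s
2–3 s: -10 × 1 = -10 m/s
3–4 s: -5 × 1 = -5 m/s
Δv = -19 m/s, so v(4) = 10 + (-19) = -9 m/s.

-9 m/s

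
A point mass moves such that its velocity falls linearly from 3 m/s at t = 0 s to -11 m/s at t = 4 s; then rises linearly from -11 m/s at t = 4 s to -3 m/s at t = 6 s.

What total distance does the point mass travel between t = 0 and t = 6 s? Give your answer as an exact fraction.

228/7 m

Total distance travelled is ∫|v| dt — sum the magnitudes of each area piece.
0–4 s: v = 0 at t = 6/7 s; triangle areas 9/7 + 121/7 = 130/7 m
4–6 s: |½(-11 + -3)(2)| = 14 m
Total distance = 228/7 m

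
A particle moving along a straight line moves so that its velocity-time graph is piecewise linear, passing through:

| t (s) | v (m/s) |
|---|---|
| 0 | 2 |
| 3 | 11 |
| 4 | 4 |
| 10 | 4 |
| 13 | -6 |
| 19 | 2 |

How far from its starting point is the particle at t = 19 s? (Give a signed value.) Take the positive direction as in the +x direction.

36 m

Net displacement equals the area under the velocity-time graph (areas below the axis count negative).
0–3 s: ½(2 + 11)(3) = 19.5 m
3–4 s: ½(11 + 4)(1) = 7.5 m
4–10 s: 4 × 6 = 24 m
10–13 s: ½(4 + -6)(3) = -3 m
13–19 s: ½(-6 + 2)(6) = -12 m
Net displacement = 36 m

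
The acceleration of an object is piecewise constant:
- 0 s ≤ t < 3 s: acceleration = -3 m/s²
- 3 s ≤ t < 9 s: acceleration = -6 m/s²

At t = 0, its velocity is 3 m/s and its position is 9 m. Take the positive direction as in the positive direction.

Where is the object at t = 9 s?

On each constant-a segment, Δv = aΔt and Δx = v₀Δt + ½aΔt²; chain segment to segment.
0–3 s: v starts 3 m/s; Δx = 3·3 + ½·-3·3² = -4.5 m; v ends -6 m/s.
3–9 s: v starts -6 m/s; Δx = -6·6 + ½·-6·6² = -144 m; v ends -42 m/s.
x(9) = 9 + Σ Δx = -139.5 m.

-139.5 m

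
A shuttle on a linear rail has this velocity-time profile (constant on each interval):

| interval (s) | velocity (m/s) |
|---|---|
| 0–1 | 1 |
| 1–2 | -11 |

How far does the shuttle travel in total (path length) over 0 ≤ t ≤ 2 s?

Distance (not displacement) is the total path length: add the absolute areas under v-t.
0–1 s: |1| × 1 = 1 m
1–2 s: |-11| × 1 = 11 m
Total distance = 12 m

12 m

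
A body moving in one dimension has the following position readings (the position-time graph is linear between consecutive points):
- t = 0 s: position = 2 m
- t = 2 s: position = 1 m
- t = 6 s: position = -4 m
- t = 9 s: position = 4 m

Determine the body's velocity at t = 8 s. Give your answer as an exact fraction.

8/3 m/s

Velocity is the slope of the x-t graph on 6–9 s: (4 − -4)/(9 − 6) = 8/3 m/s.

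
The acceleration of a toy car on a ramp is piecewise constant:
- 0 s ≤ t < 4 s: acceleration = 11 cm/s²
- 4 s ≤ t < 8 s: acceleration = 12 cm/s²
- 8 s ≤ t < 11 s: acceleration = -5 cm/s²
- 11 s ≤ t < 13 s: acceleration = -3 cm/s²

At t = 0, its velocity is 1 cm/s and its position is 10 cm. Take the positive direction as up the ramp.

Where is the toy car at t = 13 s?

784.5 cm

On each constant-a segment, Δv = aΔt and Δx = v₀Δt + ½aΔt²; chain segment to segment.
0–4 s: v starts 1 cm/s; Δx = 1·4 + ½·11·4² = 92 cm; v ends 45 cm/s.
4–8 s: v starts 45 cm/s; Δx = 45·4 + ½·12·4² = 276 cm; v ends 93 cm/s.
8–11 s: v starts 93 cm/s; Δx = 93·3 + ½·-5·3² = 256.5 cm; v ends 78 cm/s.
11–13 s: v starts 78 cm/s; Δx = 78·2 + ½·-3·2² = 150 cm; v ends 72 cm/s.
x(13) = 10 + Σ Δx = 784.5 cm.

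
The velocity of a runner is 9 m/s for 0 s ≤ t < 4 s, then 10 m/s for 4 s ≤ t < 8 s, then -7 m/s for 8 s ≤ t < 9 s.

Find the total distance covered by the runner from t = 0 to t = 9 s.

83 m

Total distance travelled is ∫|v| dt — sum the magnitudes of each area piece.
0–4 s: |9| × 4 = 36 m
4–8 s: |10| × 4 = 40 m
8–9 s: |-7| × 1 = 7 m
Total distance = 83 m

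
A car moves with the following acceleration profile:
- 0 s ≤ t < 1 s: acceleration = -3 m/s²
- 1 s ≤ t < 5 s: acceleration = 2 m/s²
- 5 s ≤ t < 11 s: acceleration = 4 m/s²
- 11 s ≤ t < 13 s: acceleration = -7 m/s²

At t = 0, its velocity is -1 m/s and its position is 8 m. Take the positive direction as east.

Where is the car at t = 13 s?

On each constant-a segment, Δv = aΔt and Δx = v₀Δt + ½aΔt²; chain segment to segment.
0–1 s: v starts -1 m/s; Δx = -1·1 + ½·-3·1² = -2.5 m; v ends -4 m/s.
1–5 s: v starts -4 m/s; Δx = -4·4 + ½·2·4² = 0 m; v ends 4 m/s.
5–11 s: v starts 4 m/s; Δx = 4·6 + ½·4·6² = 96 m; v ends 28 m/s.
11–13 s: v starts 28 m/s; Δx = 28·2 + ½·-7·2² = 42 m; v ends 14 m/s.
x(13) = 8 + Σ Δx = 143.5 m.

143.5 m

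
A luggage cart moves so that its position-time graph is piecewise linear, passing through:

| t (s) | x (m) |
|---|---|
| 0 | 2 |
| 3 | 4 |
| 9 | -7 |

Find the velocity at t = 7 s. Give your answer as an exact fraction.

Velocity is the slope of the x-t graph on 3–9 s: (-7 − 4)/(9 − 3) = -11/6 m/s.

-11/6 m/s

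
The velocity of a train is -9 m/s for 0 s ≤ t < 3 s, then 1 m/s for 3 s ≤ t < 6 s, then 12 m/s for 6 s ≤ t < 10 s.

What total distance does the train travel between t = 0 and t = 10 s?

Total distance travelled is ∫|v| dt — sum the magnitudes of each area piece.
0–3 s: |-9| × 3 = 27 m
3–6 s: |1| × 3 = 3 m
6–10 s: |12| × 4 = 48 m
Total distance = 78 m

78 m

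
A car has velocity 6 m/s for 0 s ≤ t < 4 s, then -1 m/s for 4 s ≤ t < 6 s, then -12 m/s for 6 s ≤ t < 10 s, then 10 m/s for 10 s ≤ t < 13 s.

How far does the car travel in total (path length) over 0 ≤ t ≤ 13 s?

Total distance travelled is ∫|v| dt — sum the magnitudes of each area piece.
0–4 s: |6| × 4 = 24 m
4–6 s: |-1| × 2 = 2 m
6–10 s: |-12| × 4 = 48 m
10–13 s: |10| × 3 = 30 m
Total distance = 104 m

104 m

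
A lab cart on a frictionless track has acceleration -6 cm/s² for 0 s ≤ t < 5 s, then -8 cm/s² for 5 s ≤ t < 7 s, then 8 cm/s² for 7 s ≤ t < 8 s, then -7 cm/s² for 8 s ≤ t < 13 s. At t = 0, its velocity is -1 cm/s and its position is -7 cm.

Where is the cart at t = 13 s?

On each constant-a segment, Δv = aΔt and Δx = v₀Δt + ½aΔt²; chain segment to segment.
0–5 s: v starts -1 cm/s; Δx = -1·5 + ½·-6·5² = -80 cm; v ends -31 cm/s.
5–7 s: v starts -31 cm/s; Δx = -31·2 + ½·-8·2² = -78 cm; v ends -47 cm/s.
7–8 s: v starts -47 cm/s; Δx = -47·1 + ½·8·1² = -43 cm; v ends -39 cm/s.
8–13 s: v starts -39 cm/s; Δx = -39·5 + ½·-7·5² = -282.5 cm; v ends -74 cm/s.
x(13) = -7 + Σ Δx = -490.5 cm.

-490.5 cm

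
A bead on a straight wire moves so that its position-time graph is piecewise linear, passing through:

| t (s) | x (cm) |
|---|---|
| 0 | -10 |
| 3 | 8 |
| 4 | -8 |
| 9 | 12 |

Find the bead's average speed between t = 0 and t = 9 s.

6 cm/s

Average speed = (total path length)/(elapsed time); on a piecewise-linear x-t graph the path length is Σ|Δx|.
0–3 s: |Δx| = |8 − -10| = 18 cm
3–4 s: |Δx| = |-8 − 8| = 16 cm
4–9 s: |Δx| = |12 − -8| = 20 cm
Total path = 54 cm; average speed = 54/9 = 6 cm/s.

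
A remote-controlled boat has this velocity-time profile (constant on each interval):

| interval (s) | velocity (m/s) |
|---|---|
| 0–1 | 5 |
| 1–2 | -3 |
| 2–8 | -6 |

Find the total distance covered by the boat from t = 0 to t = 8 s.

44 m

Total distance travelled is ∫|v| dt — sum the magnitudes of each area piece.
0–1 s: |5| × 1 = 5 m
1–2 s: |-3| × 1 = 3 m
2–8 s: |-6| × 6 = 36 m
Total distance = 44 m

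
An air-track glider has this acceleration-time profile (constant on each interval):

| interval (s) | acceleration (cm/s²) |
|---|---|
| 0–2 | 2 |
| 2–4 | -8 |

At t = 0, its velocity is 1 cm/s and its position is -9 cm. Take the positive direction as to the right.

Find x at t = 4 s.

-9 cm

On each constant-a segment, Δv = aΔt and Δx = v₀Δt + ½aΔt²; chain segment to segment.
0–2 s: v starts 1 cm/s; Δx = 1·2 + ½·2·2² = 6 cm; v ends 5 cm/s.
2–4 s: v starts 5 cm/s; Δx = 5·2 + ½·-8·2² = -6 cm; v ends -11 cm/s.
x(4) = -9 + Σ Δx = -9 cm.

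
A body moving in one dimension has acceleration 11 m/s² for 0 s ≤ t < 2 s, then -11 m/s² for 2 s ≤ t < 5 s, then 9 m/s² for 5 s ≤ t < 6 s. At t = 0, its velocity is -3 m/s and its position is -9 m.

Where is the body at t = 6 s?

5 m

On each constant-a segment, Δv = aΔt and Δx = v₀Δt + ½aΔt²; chain segment to segment.
0–2 s: v starts -3 m/s; Δx = -3·2 + ½·11·2² = 16 m; v ends 19 m/s.
2–5 s: v starts 19 m/s; Δx = 19·3 + ½·-11·3² = 7.5 m; v ends -14 m/s.
5–6 s: v starts -14 m/s; Δx = -14·1 + ½·9·1² = -9.5 m; v ends -5 m/s.
x(6) = -9 + Σ Δx = 5 m.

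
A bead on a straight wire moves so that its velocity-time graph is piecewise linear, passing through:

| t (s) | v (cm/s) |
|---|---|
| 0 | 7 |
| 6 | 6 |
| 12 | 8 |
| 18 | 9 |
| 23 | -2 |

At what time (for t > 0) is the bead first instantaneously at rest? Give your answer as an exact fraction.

v changes sign on 18–23 s (from 9 to -2); the graph is linear there, so v = 0 at t = 18 + (-9)·(23 − 18)/(-2 − 9) = 243/11 s.

t = 243/11 s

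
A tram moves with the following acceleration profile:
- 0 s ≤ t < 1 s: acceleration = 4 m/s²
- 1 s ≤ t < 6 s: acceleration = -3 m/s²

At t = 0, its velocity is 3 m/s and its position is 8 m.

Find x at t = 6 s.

10.5 m

On each constant-a segment, Δv = aΔt and Δx = v₀Δt + ½aΔt²; chain segment to segment.
0–1 s: v starts 3 m/s; Δx = 3·1 + ½·4·1² = 5 m; v ends 7 m/s.
1–6 s: v starts 7 m/s; Δx = 7·5 + ½·-3·5² = -2.5 m; v ends -8 m/s.
x(6) = 8 + Σ Δx = 10.5 m.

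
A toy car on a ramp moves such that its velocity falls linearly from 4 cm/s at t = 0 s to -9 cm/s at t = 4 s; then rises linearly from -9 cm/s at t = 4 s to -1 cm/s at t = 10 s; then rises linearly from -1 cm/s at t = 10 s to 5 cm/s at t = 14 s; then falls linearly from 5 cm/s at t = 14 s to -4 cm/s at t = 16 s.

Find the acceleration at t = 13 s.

Acceleration is the slope of the v-t graph on 10–14 s: (5 − -1)/(14 − 10) = 1.5 cm/s².

1.5 cm/s²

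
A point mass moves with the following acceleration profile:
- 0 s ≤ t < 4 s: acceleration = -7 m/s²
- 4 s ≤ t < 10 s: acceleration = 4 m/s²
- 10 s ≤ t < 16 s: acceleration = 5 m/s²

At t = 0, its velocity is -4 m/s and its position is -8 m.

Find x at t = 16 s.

-158 m

On each constant-a segment, Δv = aΔt and Δx = v₀Δt + ½aΔt²; chain segment to segment.
0–4 s: v starts -4 m/s; Δx = -4·4 + ½·-7·4² = -72 m; v ends -32 m/s.
4–10 s: v starts -32 m/s; Δx = -32·6 + ½·4·6² = -120 m; v ends -8 m/s.
10–16 s: v starts -8 m/s; Δx = -8·6 + ½·5·6² = 42 m; v ends 22 m/s.
x(16) = -8 + Σ Δx = -158 m.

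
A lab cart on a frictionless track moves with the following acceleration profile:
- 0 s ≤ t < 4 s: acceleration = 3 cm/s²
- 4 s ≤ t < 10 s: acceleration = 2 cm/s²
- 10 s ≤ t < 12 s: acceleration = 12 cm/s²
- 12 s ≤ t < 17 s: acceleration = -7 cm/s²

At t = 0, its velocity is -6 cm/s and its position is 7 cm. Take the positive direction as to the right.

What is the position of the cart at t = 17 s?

On each constant-a segment, Δv = aΔt and Δx = v₀Δt + ½aΔt²; chain segment to segment.
0–4 s: v starts -6 cm/s; Δx = -6·4 + ½·3·4² = 0 cm; v ends 6 cm/s.
4–10 s: v starts 6 cm/s; Δx = 6·6 + ½·2·6² = 72 cm; v ends 18 cm/s.
10–12 s: v starts 18 cm/s; Δx = 18·2 + ½·12·2² = 60 cm; v ends 42 cm/s.
12–17 s: v starts 42 cm/s; Δx = 42·5 + ½·-7·5² = 122.5 cm; v ends 7 cm/s.
x(17) = 7 + Σ Δx = 261.5 cm.

261.5 cm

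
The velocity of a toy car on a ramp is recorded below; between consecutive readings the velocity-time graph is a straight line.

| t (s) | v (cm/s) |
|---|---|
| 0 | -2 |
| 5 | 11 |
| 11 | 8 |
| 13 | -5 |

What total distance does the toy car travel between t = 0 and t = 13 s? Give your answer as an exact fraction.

Distance (not displacement) is the total path length: add the absolute areas under v-t.
0–5 s: v = 0 at t = 10/13 s; triangle areas 10/13 + 605/26 = 625/26 cm
5–11 s: |½(11 + 8)(6)| = 57 cm
11–13 s: v = 0 at t = 159/13 s; triangle areas 64/13 + 25/13 = 89/13 cm
Total distance = 2285/26 cm

2285/26 cm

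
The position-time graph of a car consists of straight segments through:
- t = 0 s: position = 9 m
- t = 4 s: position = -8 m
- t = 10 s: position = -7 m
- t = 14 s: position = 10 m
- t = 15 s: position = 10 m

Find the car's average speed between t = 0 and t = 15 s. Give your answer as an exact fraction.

Average speed = (total path length)/(elapsed time); on a piecewise-linear x-t graph the path length is Σ|Δx|.
0–4 s: |Δx| = |-8 − 9| = 17 m
4–10 s: |Δx| = |-7 − -8| = 1 m
10–14 s: |Δx| = |10 − -7| = 17 m
14–15 s: |Δx| = |10 − 10| = 0 m
Total path = 35 m; average speed = 35/15 = 7/3 m/s.

7/3 m/s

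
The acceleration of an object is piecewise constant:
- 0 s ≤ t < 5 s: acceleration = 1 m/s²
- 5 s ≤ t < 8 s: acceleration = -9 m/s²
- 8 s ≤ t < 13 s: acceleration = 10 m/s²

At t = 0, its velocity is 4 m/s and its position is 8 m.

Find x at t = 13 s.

On each constant-a segment, Δv = aΔt and Δx = v₀Δt + ½aΔt²; chain segment to segment.
0–5 s: v starts 4 m/s; Δx = 4·5 + ½·1·5² = 32.5 m; v ends 9 m/s.
5–8 s: v starts 9 m/s; Δx = 9·3 + ½·-9·3² = -13.5 m; v ends -18 m/s.
8–13 s: v starts -18 m/s; Δx = -18·5 + ½·10·5² = 35 m; v ends 32 m/s.
x(13) = 8 + Σ Δx = 62 m.

62 m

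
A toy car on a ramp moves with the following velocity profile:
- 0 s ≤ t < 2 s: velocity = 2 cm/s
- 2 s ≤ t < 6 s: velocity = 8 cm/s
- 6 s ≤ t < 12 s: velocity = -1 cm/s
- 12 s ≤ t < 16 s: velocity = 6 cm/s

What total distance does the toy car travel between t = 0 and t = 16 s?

66 cm

Total distance travelled is ∫|v| dt — sum the magnitudes of each area piece.
0–2 s: |2| × 2 = 4 cm
2–6 s: |8| × 4 = 32 cm
6–12 s: |-1| × 6 = 6 cm
12–16 s: |6| × 4 = 24 cm
Total distance = 66 cm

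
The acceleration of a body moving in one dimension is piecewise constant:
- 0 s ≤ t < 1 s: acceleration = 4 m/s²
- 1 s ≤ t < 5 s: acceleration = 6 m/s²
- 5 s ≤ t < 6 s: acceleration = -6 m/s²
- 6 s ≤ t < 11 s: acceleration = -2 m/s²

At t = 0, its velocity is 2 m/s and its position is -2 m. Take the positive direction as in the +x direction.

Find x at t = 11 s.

196 m

On each constant-a segment, Δv = aΔt and Δx = v₀Δt + ½aΔt²; chain segment to segment.
0–1 s: v starts 2 m/s; Δx = 2·1 + ½·4·1² = 4 m; v ends 6 m/s.
1–5 s: v starts 6 m/s; Δx = 6·4 + ½·6·4² = 72 m; v ends 30 m/s.
5–6 s: v starts 30 m/s; Δx = 30·1 + ½·-6·1² = 27 m; v ends 24 m/s.
6–11 s: v starts 24 m/s; Δx = 24·5 + ½·-2·5² = 95 m; v ends 14 m/s.
x(11) = -2 + Σ Δx = 196 m.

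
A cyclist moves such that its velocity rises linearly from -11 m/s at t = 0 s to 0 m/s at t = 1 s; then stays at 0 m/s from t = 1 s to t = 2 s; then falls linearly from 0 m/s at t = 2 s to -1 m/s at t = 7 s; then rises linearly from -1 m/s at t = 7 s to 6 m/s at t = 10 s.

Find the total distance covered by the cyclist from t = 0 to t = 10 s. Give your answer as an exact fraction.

223/14 m

Distance (not displacement) is the total path length: add the absolute areas under v-t.
0–1 s: |½(-11 + 0)(1)| = 5.5 m
1–2 s: |0| × 1 = 0 m
2–7 s: |½(0 + -1)(5)| = 2.5 m
7–10 s: v = 0 at t = 52/7 s; triangle areas 3/14 + 54/7 = 111/14 m
Total distance = 223/14 m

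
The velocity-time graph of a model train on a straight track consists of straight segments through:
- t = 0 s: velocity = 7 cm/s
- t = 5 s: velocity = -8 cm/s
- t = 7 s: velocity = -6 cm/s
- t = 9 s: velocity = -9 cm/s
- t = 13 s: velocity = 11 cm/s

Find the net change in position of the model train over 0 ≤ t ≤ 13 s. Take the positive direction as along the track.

Net displacement equals the area under the velocity-time graph (areas below the axis count negative).
0–5 s: ½(7 + -8)(5) = -2.5 cm
5–7 s: ½(-8 + -6)(2) = -14 cm
7–9 s: ½(-6 + -9)(2) = -15 cm
9–13 s: ½(-9 + 11)(4) = 4 cm
Net displacement = -27.5 cm

-27.5 cm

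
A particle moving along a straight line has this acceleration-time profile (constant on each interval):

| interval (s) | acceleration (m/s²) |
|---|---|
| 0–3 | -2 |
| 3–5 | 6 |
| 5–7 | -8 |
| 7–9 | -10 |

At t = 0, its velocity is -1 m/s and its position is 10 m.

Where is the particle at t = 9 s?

-52 m

On each constant-a segment, Δv = aΔt and Δx = v₀Δt + ½aΔt²; chain segment to segment.
0–3 s: v starts -1 m/s; Δx = -1·3 + ½·-2·3² = -12 m; v ends -7 m/s.
3–5 s: v starts -7 m/s; Δx = -7·2 + ½·6·2² = -2 m; v ends 5 m/s.
5–7 s: v starts 5 m/s; Δx = 5·2 + ½·-8·2² = -6 m; v ends -11 m/s.
7–9 s: v starts -11 m/s; Δx = -11·2 + ½·-10·2² = -42 m; v ends -31 m/s.
x(9) = 10 + Σ Δx = -52 m.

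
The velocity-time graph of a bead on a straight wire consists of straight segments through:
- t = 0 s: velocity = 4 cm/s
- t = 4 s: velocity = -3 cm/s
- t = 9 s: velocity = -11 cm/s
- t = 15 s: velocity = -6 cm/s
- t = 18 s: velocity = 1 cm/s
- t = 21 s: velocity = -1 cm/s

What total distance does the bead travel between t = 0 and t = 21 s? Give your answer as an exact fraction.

Distance (not displacement) is the total path length: add the absolute areas under v-t.
0–4 s: v = 0 at t = 16/7 s; triangle areas 32/7 + 18/7 = 50/7 cm
4–9 s: |½(-3 + -11)(5)| = 35 cm
9–15 s: |½(-11 + -6)(6)| = 51 cm
15–18 s: v = 0 at t = 123/7 s; triangle areas 54/7 + 3/14 = 111/14 cm
18–21 s: v = 0 at t = 19.5 s; triangle areas 0.75 + 0.75 = 1.5 cm
Total distance = 718/7 cm

718/7 cm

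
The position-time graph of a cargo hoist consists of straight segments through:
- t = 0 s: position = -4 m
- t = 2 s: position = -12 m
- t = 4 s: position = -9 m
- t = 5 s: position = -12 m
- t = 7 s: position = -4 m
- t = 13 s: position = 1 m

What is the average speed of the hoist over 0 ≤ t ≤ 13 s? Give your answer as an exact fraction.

27/13 m/s

Average speed = (total path length)/(elapsed time); on a piecewise-linear x-t graph the path length is Σ|Δx|.
0–2 s: |Δx| = |-12 − -4| = 8 m
2–4 s: |Δx| = |-9 − -12| = 3 m
4–5 s: |Δx| = |-12 − -9| = 3 m
5–7 s: |Δx| = |-4 − -12| = 8 m
7–13 s: |Δx| = |1 − -4| = 5 m
Total path = 27 m; average speed = 27/13 = 27/13 m/s.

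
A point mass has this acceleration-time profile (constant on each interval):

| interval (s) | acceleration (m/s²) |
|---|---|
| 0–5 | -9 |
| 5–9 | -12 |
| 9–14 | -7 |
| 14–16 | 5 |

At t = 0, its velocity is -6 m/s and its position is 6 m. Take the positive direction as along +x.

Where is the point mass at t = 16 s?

-1277 m

On each constant-a segment, Δv = aΔt and Δx = v₀Δt + ½aΔt²; chain segment to segment.
0–5 s: v starts -6 m/s; Δx = -6·5 + ½·-9·5² = -142.5 m; v ends -51 m/s.
5–9 s: v starts -51 m/s; Δx = -51·4 + ½·-12·4² = -300 m; v ends -99 m/s.
9–14 s: v starts -99 m/s; Δx = -99·5 + ½·-7·5² = -582.5 m; v ends -134 m/s.
14–16 s: v starts -134 m/s; Δx = -134·2 + ½·5·2² = -258 m; v ends -124 m/s.
x(16) = 6 + Σ Δx = -1277 m.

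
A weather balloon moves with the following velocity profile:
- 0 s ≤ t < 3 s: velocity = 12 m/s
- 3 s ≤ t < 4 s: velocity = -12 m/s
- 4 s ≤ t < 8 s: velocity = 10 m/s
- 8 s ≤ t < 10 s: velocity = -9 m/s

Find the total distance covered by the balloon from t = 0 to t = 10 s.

106 m

Total distance travelled is ∫|v| dt — sum the magnitudes of each area piece.
0–3 s: |12| × 3 = 36 m
3–4 s: |-12| × 1 = 12 m
4–8 s: |10| × 4 = 40 m
8–10 s: |-9| × 2 = 18 m
Total distance = 106 m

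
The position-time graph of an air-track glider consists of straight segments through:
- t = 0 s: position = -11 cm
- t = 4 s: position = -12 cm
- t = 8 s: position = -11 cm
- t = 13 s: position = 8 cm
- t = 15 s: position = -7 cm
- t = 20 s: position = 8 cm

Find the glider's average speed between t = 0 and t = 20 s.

2.55 cm/s

Average speed = (total path length)/(elapsed time); on a piecewise-linear x-t graph the path length is Σ|Δx|.
0–4 s: |Δx| = |-12 − -11| = 1 cm
4–8 s: |Δx| = |-11 − -12| = 1 cm
8–13 s: |Δx| = |8 − -11| = 19 cm
13–15 s: |Δx| = |-7 − 8| = 15 cm
15–20 s: |Δx| = |8 − -7| = 15 cm
Total path = 51 cm; average speed = 51/20 = 2.55 cm/s.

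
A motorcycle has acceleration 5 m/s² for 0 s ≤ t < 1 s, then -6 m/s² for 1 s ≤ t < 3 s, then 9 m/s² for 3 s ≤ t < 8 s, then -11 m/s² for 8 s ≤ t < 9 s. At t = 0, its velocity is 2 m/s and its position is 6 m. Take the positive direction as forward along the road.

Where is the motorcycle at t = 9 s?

On each constant-a segment, Δv = aΔt and Δx = v₀Δt + ½aΔt²; chain segment to segment.
0–1 s: v starts 2 m/s; Δx = 2·1 + ½·5·1² = 4.5 m; v ends 7 m/s.
1–3 s: v starts 7 m/s; Δx = 7·2 + ½·-6·2² = 2 m; v ends -5 m/s.
3–8 s: v starts -5 m/s; Δx = -5·5 + ½·9·5² = 87.5 m; v ends 40 m/s.
8–9 s: v starts 40 m/s; Δx = 40·1 + ½·-11·1² = 34.5 m; v ends 29 m/s.
x(9) = 6 + Σ Δx = 134.5 m.

134.5 m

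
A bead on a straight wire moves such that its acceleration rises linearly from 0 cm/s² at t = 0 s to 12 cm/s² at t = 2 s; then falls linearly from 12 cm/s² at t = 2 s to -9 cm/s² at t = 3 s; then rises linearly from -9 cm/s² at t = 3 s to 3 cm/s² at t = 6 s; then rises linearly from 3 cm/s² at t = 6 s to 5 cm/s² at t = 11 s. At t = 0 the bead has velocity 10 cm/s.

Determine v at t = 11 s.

Δv equals the area under the a-t graph; then v = v₀ + Δv.
0–2 s: ½(0 + 12)(2) = 12 cm/s
2–3 s: ½(12 + -9)(1) = 1.5 cm/s
3–6 s: ½(-9 + 3)(3) = -9 cm/s
6–11 s: ½(3 + 5)(5) = 20 cm/s
Δv = 24.5 cm/s, so v(11) = 10 + (24.5) = 34.5 cm/s.

34.5 cm/s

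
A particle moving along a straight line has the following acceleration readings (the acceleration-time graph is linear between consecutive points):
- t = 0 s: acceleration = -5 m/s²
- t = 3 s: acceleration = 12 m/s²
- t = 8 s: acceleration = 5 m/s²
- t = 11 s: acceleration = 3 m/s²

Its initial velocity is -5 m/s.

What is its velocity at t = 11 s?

Δv equals the area under the a-t graph; then v = v₀ + Δv.
0–3 s: ½(-5 + 12)(3) = 10.5 m/s
3–8 s: ½(12 + 5)(5) = 42.5 m/s
8–11 s: ½(5 + 3)(3) = 12 m/s
Δv = 65 m/s, so v(11) = -5 + (65) = 60 m/s.

60 m/s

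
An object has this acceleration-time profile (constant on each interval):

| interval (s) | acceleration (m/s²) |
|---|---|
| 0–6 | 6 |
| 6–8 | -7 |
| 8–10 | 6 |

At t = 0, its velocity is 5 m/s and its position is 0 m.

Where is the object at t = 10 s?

272 m

On each constant-a segment, Δv = aΔt and Δx = v₀Δt + ½aΔt²; chain segment to segment.
0–6 s: v starts 5 m/s; Δx = 5·6 + ½·6·6² = 138 m; v ends 41 m/s.
6–8 s: v starts 41 m/s; Δx = 41·2 + ½·-7·2² = 68 m; v ends 27 m/s.
8–10 s: v starts 27 m/s; Δx = 27·2 + ½·6·2² = 66 m; v ends 39 m/s.
x(10) = 0 + Σ Δx = 272 m.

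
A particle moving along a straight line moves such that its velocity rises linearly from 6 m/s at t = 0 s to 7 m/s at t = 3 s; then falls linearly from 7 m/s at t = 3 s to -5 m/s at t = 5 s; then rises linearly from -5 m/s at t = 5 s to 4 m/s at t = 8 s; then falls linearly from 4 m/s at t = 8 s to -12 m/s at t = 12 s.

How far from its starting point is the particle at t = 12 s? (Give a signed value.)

4 m

Displacement is the signed area under the v-t curve.
0–3 s: ½(6 + 7)(3) = 19.5 m
3–5 s: ½(7 + -5)(2) = 2 m
5–8 s: ½(-5 + 4)(3) = -1.5 m
8–12 s: ½(4 + -12)(4) = -16 m
Net displacement = 4 m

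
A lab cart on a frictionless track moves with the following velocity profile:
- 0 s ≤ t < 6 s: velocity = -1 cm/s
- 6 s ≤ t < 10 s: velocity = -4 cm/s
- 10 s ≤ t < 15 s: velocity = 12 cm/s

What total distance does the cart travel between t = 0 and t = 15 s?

Distance (not displacement) is the total path length: add the absolute areas under v-t.
0–6 s: |-1| × 6 = 6 cm
6–10 s: |-4| × 4 = 16 cm
10–15 s: |12| × 5 = 60 cm
Total distance = 82 cm

82 cm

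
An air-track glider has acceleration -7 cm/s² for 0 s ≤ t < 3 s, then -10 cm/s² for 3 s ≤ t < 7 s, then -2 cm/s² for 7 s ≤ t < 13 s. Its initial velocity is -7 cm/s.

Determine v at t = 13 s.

Δv equals the area under the a-t graph; then v = v₀ + Δv.
0–3 s: -7 × 3 = -21 cm/s
3–7 s: -10 × 4 = -40 cm/s
7–13 s: -2 × 6 = -12 cm/s
Δv = -73 cm/s, so v(13) = -7 + (-73) = -80 cm/s.

-80 cm/s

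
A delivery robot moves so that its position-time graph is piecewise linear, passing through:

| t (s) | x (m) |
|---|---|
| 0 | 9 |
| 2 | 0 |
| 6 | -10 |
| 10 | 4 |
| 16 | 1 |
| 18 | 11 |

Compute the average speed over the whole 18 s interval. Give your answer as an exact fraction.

Average speed = (total path length)/(elapsed time); on a piecewise-linear x-t graph the path length is Σ|Δx|.
0–2 s: |Δx| = |0 − 9| = 9 m
2–6 s: |Δx| = |-10 − 0| = 10 m
6–10 s: |Δx| = |4 − -10| = 14 m
10–16 s: |Δx| = |1 − 4| = 3 m
16–18 s: |Δx| = |11 − 1| = 10 m
Total path = 46 m; average speed = 46/18 = 23/9 m/s.

23/9 m/s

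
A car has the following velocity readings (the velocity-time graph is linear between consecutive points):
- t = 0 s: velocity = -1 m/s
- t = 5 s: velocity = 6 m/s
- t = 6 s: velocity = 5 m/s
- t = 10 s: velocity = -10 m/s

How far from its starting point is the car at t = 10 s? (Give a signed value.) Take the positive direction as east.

Displacement is the signed area under the v-t curve.
0–5 s: ½(-1 + 6)(5) = 12.5 m
5–6 s: ½(6 + 5)(1) = 5.5 m
6–10 s: ½(5 + -10)(4) = -10 m
Net displacement = 8 m

8 m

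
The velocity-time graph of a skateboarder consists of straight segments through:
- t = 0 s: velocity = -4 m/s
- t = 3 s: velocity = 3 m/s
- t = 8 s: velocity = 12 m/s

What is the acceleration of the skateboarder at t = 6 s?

Acceleration is the slope of the v-t graph on 3–8 s: (12 − 3)/(8 − 3) = 1.8 m/s².

1.8 m/s²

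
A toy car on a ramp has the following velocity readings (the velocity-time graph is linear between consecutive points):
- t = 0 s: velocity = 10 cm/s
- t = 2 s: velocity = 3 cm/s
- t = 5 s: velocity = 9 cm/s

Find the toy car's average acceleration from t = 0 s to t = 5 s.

Average acceleration = Δv/Δt = (9 − 10)/(5 − 0) = -0.2 cm/s².

-0.2 cm/s²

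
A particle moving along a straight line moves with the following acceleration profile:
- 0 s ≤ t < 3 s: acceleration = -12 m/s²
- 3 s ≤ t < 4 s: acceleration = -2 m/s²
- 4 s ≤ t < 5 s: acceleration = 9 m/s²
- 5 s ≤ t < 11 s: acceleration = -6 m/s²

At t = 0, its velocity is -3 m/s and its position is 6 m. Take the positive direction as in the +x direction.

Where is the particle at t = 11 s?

-433.5 m

On each constant-a segment, Δv = aΔt and Δx = v₀Δt + ½aΔt²; chain segment to segment.
0–3 s: v starts -3 m/s; Δx = -3·3 + ½·-12·3² = -63 m; v ends -39 m/s.
3–4 s: v starts -39 m/s; Δx = -39·1 + ½·-2·1² = -40 m; v ends -41 m/s.
4–5 s: v starts -41 m/s; Δx = -41·1 + ½·9·1² = -36.5 m; v ends -32 m/s.
5–11 s: v starts -32 m/s; Δx = -32·6 + ½·-6·6² = -300 m; v ends -68 m/s.
x(11) = 6 + Σ Δx = -433.5 m.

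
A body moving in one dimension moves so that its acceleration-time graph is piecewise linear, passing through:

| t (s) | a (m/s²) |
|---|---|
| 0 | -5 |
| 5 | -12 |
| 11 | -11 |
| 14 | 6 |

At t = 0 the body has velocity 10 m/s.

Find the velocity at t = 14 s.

-109 m/s

Δv equals the area under the a-t graph; then v = v₀ + Δv.
0–5 s: ½(-5 + -12)(5) = -42.5 m/s
5–11 s: ½(-12 + -11)(6) = -69 m/s
11–14 s: ½(-11 + 6)(3) = -7.5 m/s
Δv = -119 m/s, so v(14) = 10 + (-119) = -109 m/s.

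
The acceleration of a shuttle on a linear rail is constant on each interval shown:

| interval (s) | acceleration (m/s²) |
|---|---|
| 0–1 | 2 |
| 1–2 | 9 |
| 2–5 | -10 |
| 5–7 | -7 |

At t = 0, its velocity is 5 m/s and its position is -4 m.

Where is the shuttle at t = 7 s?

On each constant-a segment, Δv = aΔt and Δx = v₀Δt + ½aΔt²; chain segment to segment.
0–1 s: v starts 5 m/s; Δx = 5·1 + ½·2·1² = 6 m; v ends 7 m/s.
1–2 s: v starts 7 m/s; Δx = 7·1 + ½·9·1² = 11.5 m; v ends 16 m/s.
2–5 s: v starts 16 m/s; Δx = 16·3 + ½·-10·3² = 3 m; v ends -14 m/s.
5–7 s: v starts -14 m/s; Δx = -14·2 + ½·-7·2² = -42 m; v ends -28 m/s.
x(7) = -4 + Σ Δx = -25.5 m.

-25.5 m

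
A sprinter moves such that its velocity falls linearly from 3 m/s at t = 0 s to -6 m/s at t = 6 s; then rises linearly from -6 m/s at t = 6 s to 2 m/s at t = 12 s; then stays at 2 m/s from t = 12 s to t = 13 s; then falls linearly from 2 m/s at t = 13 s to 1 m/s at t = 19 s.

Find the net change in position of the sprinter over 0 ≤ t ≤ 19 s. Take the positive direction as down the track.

Net displacement equals the area under the velocity-time graph (areas below the axis count negative).
0–6 s: ½(3 + -6)(6) = -9 m
6–12 s: ½(-6 + 2)(6) = -12 m
12–13 s: 2 × 1 = 2 m
13–19 s: ½(2 + 1)(6) = 9 m
Net displacement = -10 m

-10 m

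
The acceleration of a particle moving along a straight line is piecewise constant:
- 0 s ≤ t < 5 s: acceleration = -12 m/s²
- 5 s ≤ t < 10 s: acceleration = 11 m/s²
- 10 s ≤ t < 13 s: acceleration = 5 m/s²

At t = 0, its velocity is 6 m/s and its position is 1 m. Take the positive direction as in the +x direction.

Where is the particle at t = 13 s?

On each constant-a segment, Δv = aΔt and Δx = v₀Δt + ½aΔt²; chain segment to segment.
0–5 s: v starts 6 m/s; Δx = 6·5 + ½·-12·5² = -120 m; v ends -54 m/s.
5–10 s: v starts -54 m/s; Δx = -54·5 + ½·11·5² = -132.5 m; v ends 1 m/s.
10–13 s: v starts 1 m/s; Δx = 1·3 + ½·5·3² = 25.5 m; v ends 16 m/s.
x(13) = 1 + Σ Δx = -226 m.

-226 m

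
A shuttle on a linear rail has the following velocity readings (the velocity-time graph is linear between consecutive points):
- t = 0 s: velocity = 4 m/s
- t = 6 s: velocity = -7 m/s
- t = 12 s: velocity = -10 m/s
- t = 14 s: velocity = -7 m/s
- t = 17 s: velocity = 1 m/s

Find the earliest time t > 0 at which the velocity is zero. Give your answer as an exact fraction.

t = 24/11 s

v changes sign on 0–6 s (from 4 to -7); the graph is linear there, so v = 0 at t = 0 + (-4)·(6 − 0)/(-7 − 4) = 24/11 s.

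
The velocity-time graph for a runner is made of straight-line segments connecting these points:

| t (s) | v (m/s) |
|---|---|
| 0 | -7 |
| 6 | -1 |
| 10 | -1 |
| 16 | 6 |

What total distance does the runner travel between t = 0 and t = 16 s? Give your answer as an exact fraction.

Distance (not displacement) is the total path length: add the absolute areas under v-t.
0–6 s: |½(-7 + -1)(6)| = 24 m
6–10 s: |-1| × 4 = 4 m
10–16 s: v = 0 at t = 76/7 s; triangle areas 3/7 + 108/7 = 111/7 m
Total distance = 307/7 m

307/7 m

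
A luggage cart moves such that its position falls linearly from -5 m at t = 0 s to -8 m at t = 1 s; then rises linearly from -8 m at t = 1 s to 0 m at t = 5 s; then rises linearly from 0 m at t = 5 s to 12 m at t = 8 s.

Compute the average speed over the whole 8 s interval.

Average speed = (total path length)/(elapsed time); on a piecewise-linear x-t graph the path length is Σ|Δx|.
0–1 s: |Δx| = |-8 − -5| = 3 m
1–5 s: |Δx| = |0 − -8| = 8 m
5–8 s: |Δx| = |12 − 0| = 12 m
Total path = 23 m; average speed = 23/8 = 2.875 m/s.

2.875 m/s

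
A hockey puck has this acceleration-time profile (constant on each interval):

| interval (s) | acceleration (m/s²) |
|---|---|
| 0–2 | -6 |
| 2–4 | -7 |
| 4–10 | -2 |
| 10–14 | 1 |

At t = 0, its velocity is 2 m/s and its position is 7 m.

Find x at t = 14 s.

On each constant-a segment, Δv = aΔt and Δx = v₀Δt + ½aΔt²; chain segment to segment.
0–2 s: v starts 2 m/s; Δx = 2·2 + ½·-6·2² = -8 m; v ends -10 m/s.
2–4 s: v starts -10 m/s; Δx = -10·2 + ½·-7·2² = -34 m; v ends -24 m/s.
4–10 s: v starts -24 m/s; Δx = -24·6 + ½·-2·6² = -180 m; v ends -36 m/s.
10–14 s: v starts -36 m/s; Δx = -36·4 + ½·1·4² = -136 m; v ends -32 m/s.
x(14) = 7 + Σ Δx = -351 m.

-351 m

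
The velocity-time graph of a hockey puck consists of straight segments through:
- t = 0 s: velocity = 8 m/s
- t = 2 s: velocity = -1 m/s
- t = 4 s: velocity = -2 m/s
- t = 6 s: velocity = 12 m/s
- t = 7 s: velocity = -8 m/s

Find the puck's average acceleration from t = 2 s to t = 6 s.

Average acceleration = Δv/Δt = (12 − -1)/(6 − 2) = 3.25 m/s².

3.25 m/s²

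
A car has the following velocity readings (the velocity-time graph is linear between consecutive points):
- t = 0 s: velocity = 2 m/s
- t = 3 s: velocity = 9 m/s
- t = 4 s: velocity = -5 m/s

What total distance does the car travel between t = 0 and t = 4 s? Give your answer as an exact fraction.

Distance (not displacement) is the total path length: add the absolute areas under v-t.
0–3 s: |½(2 + 9)(3)| = 16.5 m
3–4 s: v = 0 at t = 51/14 s; triangle areas 81/28 + 25/28 = 53/14 m
Total distance = 142/7 m

142/7 m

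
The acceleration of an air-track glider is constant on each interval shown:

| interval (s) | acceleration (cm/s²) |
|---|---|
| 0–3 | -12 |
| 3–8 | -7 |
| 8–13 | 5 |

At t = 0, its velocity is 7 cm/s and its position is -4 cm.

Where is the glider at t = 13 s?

On each constant-a segment, Δv = aΔt and Δx = v₀Δt + ½aΔt²; chain segment to segment.
0–3 s: v starts 7 cm/s; Δx = 7·3 + ½·-12·3² = -33 cm; v ends -29 cm/s.
3–8 s: v starts -29 cm/s; Δx = -29·5 + ½·-7·5² = -232.5 cm; v ends -64 cm/s.
8–13 s: v starts -64 cm/s; Δx = -64·5 + ½·5·5² = -257.5 cm; v ends -39 cm/s.
x(13) = -4 + Σ Δx = -527 cm.

-527 cm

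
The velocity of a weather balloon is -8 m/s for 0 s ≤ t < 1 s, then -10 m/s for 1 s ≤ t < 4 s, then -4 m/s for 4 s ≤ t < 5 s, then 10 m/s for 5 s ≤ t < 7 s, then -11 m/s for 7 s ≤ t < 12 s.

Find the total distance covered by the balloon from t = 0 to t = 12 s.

117 m

Distance (not displacement) is the total path length: add the absolute areas under v-t.
0–1 s: |-8| × 1 = 8 m
1–4 s: |-10| × 3 = 30 m
4–5 s: |-4| × 1 = 4 m
5–7 s: |10| × 2 = 20 m
7–12 s: |-11| × 5 = 55 m
Total distance = 117 m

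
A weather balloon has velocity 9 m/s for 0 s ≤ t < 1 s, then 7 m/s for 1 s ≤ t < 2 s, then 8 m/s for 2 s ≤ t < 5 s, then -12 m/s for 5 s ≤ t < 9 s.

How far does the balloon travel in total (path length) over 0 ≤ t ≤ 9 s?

88 m

Total distance travelled is ∫|v| dt — sum the magnitudes of each area piece.
0–1 s: |9| × 1 = 9 m
1–2 s: |7| × 1 = 7 m
2–5 s: |8| × 3 = 24 m
5–9 s: |-12| × 4 = 48 m
Total distance = 88 m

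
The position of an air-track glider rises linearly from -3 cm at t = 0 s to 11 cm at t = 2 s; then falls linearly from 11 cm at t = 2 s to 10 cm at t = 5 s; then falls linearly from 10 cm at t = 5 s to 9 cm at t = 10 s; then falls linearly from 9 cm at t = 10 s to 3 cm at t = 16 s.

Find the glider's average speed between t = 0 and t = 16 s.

1.375 cm/s

Average speed = (total path length)/(elapsed time); on a piecewise-linear x-t graph the path length is Σ|Δx|.
0–2 s: |Δx| = |11 − -3| = 14 cm
2–5 s: |Δx| = |10 − 11| = 1 cm
5–10 s: |Δx| = |9 − 10| = 1 cm
10–16 s: |Δx| = |3 − 9| = 6 cm
Total path = 22 cm; average speed = 22/16 = 1.375 cm/s.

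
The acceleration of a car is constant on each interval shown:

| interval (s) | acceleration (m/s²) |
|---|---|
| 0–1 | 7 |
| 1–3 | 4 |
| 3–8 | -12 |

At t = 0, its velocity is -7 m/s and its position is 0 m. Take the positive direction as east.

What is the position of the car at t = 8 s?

On each constant-a segment, Δv = aΔt and Δx = v₀Δt + ½aΔt²; chain segment to segment.
0–1 s: v starts -7 m/s; Δx = -7·1 + ½·7·1² = -3.5 m; v ends 0 m/s.
1–3 s: v starts 0 m/s; Δx = 0·2 + ½·4·2² = 8 m; v ends 8 m/s.
3–8 s: v starts 8 m/s; Δx = 8·5 + ½·-12·5² = -110 m; v ends -52 m/s.
x(8) = 0 + Σ Δx = -105.5 m.

-105.5 m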